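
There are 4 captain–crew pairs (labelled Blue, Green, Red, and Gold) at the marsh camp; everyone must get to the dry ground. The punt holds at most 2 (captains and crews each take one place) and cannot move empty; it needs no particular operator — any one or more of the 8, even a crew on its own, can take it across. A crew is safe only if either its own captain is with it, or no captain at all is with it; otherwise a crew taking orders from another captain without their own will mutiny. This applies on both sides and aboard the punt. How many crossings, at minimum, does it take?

impossible

Following every safe sequence of crossings from the start, the most of the 8 that can be at the dry ground as the punt arrives there on crossings 1, 3, 5 is 2, 3, 4 respectively; the best ever achieved is 4 of 8.
From crossing 7 on, no configuration arises that was not already reachable earlier: only 44 distinct safe configurations (who is on which side, and where the punt is) can ever be reached, none of them has everyone across, and every continuation just revisits them. So no valid plan exists.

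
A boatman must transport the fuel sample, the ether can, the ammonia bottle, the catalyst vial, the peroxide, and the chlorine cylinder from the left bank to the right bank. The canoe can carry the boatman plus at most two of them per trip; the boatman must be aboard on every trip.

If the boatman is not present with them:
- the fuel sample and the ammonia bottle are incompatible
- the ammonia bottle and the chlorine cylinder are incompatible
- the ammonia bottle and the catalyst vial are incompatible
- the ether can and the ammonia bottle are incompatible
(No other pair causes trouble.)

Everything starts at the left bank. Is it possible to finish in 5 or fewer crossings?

No

Counting alone: the boatman can take at most 2 across per trip to the right bank, so moving all 6 needs at least 3 loaded trips out, with a return between consecutive ones — at least 5 crossings.
The safety rule pushes this higher. Following every safe sequence of crossings, the most of the 6 that can be at the right bank as the canoe arrives there on crossing 5 is 5 — never all 6.
So the move cannot be finished within 5 crossings. (The shortest complete plan takes 7:)
1. Boatman goes to the right bank with the ammonia bottle.
2. Boatman goes back to the left bank alone.
3. Boatman goes to the right bank with the ether can and the fuel sample.
4. Boatman goes back to the left bank with the ammonia bottle.
5. Boatman goes to the right bank with the catalyst vial and the chlorine cylinder.
6. Boatman goes back to the left bank alone.
7. Boatman goes to the right bank with the ammonia bottle and the peroxide.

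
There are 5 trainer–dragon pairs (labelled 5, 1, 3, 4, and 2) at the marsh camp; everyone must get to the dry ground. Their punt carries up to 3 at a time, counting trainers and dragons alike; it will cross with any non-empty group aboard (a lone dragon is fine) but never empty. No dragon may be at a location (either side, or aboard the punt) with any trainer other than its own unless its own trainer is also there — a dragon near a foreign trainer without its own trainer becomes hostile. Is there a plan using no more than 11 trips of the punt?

Yes

Yes — this plan uses 11 crossings (≤ 11):
1. dragon 5 and trainer 5 cross → the dry ground.
2. trainer 5 crosses ← the marsh camp.
3. dragon 1, dragon 3, and dragon 4 cross → the dry ground.
4. dragon 5 crosses ← the marsh camp.
5. trainer 1, trainer 3, and trainer 4 cross → the dry ground.
6. dragon 1 and trainer 1 cross ← the marsh camp.
7. trainer 1, trainer 2, and trainer 5 cross → the dry ground.
8. dragon 3 crosses ← the marsh camp.
9. dragon 1 and dragon 5 cross → the dry ground.
10. dragon 5 crosses ← the marsh camp.
11. dragon 2, dragon 3, and dragon 5 cross → the dry ground.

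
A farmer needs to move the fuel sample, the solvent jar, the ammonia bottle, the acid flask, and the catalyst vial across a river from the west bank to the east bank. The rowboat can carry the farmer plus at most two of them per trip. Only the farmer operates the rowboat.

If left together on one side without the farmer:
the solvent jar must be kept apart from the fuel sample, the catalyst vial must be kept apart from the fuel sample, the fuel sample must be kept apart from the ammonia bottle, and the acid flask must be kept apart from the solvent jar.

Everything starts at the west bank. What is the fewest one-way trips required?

Counting alone: the farmer can take at most 2 across per trip to the east bank, so moving all 5 needs at least 3 loaded trips out, with a return between consecutive ones — at least 5 crossings.
The plan below uses exactly 5 crossings, so it is optimal:
1. Farmer goes to the east bank with the fuel sample and the solvent jar.
2. Farmer goes back to the west bank with the fuel sample.
3. Farmer goes to the east bank with the ammonia bottle and the catalyst vial.
4. Farmer goes back to the west bank alone.
5. Farmer goes to the east bank with the acid flask and the fuel sample.

5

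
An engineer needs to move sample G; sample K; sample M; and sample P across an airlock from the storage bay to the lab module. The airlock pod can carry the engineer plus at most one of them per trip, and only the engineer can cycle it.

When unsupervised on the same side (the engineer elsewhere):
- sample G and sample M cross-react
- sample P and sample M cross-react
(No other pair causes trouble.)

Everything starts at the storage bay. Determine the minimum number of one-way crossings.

Counting alone: the engineer can take at most 1 across per trip to the lab module, so moving all 4 needs at least 4 loaded trips out, with a return between consecutive ones — at least 7 crossings.
The safety rule pushes this higher. Following every safe sequence of crossings, the most of the 4 that can be at the lab module as the airlock pod arrives there on crossing 7 is 3 — never all 4.
So no plan with fewer than 9 crossings exists, and this one achieves 9:
1. Engineer goes to the lab module with sample M.  [the storage bay: sample G, sample K, sample P | the lab module: sample M]
2. Engineer goes back to the storage bay alone.  [the storage bay: sample G, sample K, sample P | the lab module: sample M]
3. Engineer goes to the lab module with sample G.  [the storage bay: sample K, sample P | the lab module: sample G, sample M]
4. Engineer goes back to the storage bay with sample M.  [the storage bay: sample K, sample M, sample P | the lab module: sample G]
5. Engineer goes to the lab module with sample P.  [the storage bay: sample K, sample M | the lab module: sample G, sample P]
6. Engineer goes back to the storage bay alone.  [the storage bay: sample K, sample M | the lab module: sample G, sample P]
7. Engineer goes to the lab module with sample K.  [the storage bay: sample M | the lab module: sample G, sample K, sample P]
8. Engineer goes back to the storage bay alone.  [the storage bay: sample M | the lab module: sample G, sample K, sample P]
9. Engineer goes to the lab module with sample M.  [the storage bay: — | the lab module: sample G, sample K, sample M, sample P]

9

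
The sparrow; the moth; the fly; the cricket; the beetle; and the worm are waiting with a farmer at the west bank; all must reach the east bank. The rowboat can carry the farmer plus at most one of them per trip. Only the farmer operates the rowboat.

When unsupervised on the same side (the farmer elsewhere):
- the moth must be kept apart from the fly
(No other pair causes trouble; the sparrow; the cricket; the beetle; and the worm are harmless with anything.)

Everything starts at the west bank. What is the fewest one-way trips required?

11

Counting alone: the farmer can take at most 1 across per trip to the east bank, so moving all 6 needs at least 6 loaded trips out, with a return between consecutive ones — at least 11 crossings.
The plan below uses exactly 11 crossings, so it is optimal:
1. Farmer goes to the east bank with the moth.  [the west bank: the beetle, the cricket, the fly, the sparrow, the worm | the east bank: the moth]
2. Farmer goes back to the west bank alone.  [the west bank: the beetle, the cricket, the fly, the sparrow, the worm | the east bank: the moth]
3. Farmer goes to the east bank with the sparrow.  [the west bank: the beetle, the cricket, the fly, the worm | the east bank: the moth, the sparrow]
4. Farmer goes back to the west bank alone.  [the west bank: the beetle, the cricket, the fly, the worm | the east bank: the moth, the sparrow]
5. Farmer goes to the east bank with the cricket.  [the west bank: the beetle, the fly, the worm | the east bank: the cricket, the moth, the sparrow]
6. Farmer goes back to the west bank alone.  [the west bank: the beetle, the fly, the worm | the east bank: the cricket, the moth, the sparrow]
7. Farmer goes to the east bank with the beetle.  [the west bank: the fly, the worm | the east bank: the beetle, the cricket, the moth, the sparrow]
8. Farmer goes back to the west bank alone.  [the west bank: the fly, the worm | the east bank: the beetle, the cricket, the moth, the sparrow]
9. Farmer goes to the east bank with the worm.  [the west bank: the fly | the east bank: the beetle, the cricket, the moth, the sparrow, the worm]
10. Farmer goes back to the west bank alone.  [the west bank: the fly | the east bank: the beetle, the cricket, the moth, the sparrow, the worm]
11. Farmer goes to the east bank with the fly.  [the west bank: — | the east bank: the beetle, the cricket, the fly, the moth, the sparrow, the worm]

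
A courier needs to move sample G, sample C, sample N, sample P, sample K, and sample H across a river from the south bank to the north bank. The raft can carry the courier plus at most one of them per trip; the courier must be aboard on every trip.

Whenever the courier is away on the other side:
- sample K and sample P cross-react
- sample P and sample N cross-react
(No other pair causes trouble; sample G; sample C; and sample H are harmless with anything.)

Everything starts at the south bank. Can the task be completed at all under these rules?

Yes

1. Courier goes to the north bank with sample P.  [the south bank: sample C, sample G, sample H, sample K, sample N | the north bank: sample P]
2. Courier goes back to the south bank alone.  [the south bank: sample C, sample G, sample H, sample K, sample N | the north bank: sample P]
3. Courier goes to the north bank with sample G.  [the south bank: sample C, sample H, sample K, sample N | the north bank: sample G, sample P]
4. Courier goes back to the south bank alone.  [the south bank: sample C, sample H, sample K, sample N | the north bank: sample G, sample P]
5. Courier goes to the north bank with sample C.  [the south bank: sample H, sample K, sample N | the north bank: sample C, sample G, sample P]
6. Courier goes back to the south bank alone.  [the south bank: sample H, sample K, sample N | the north bank: sample C, sample G, sample P]
7. Courier goes to the north bank with sample N.  [the south bank: sample H, sample K | the north bank: sample C, sample G, sample N, sample P]
8. Courier goes back to the south bank with sample P.  [the south bank: sample H, sample K, sample P | the north bank: sample C, sample G, sample N]
9. Courier goes to the north bank with sample K.  [the south bank: sample H, sample P | the north bank: sample C, sample G, sample K, sample N]
10. Courier goes back to the south bank alone.  [the south bank: sample H, sample P | the north bank: sample C, sample G, sample K, sample N]
11. Courier goes to the north bank with sample H.  [the south bank: sample P | the north bank: sample C, sample G, sample H, sample K, sample N]
12. Courier goes back to the south bank alone.  [the south bank: sample P | the north bank: sample C, sample G, sample H, sample K, sample N]
13. Courier goes to the north bank with sample P.  [the south bank: — | the north bank: sample C, sample G, sample H, sample K, sample N, sample P]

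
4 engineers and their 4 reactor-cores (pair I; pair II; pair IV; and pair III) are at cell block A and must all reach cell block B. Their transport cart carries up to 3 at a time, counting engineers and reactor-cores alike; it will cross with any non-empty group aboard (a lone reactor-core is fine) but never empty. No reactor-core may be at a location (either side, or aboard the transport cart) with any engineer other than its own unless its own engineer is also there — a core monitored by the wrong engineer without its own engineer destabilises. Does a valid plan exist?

Yes

1. engineer I and reactor-core I cross → cell block B.
2. engineer I crosses ← cell block A.
3. engineer I, engineer II, and reactor-core II cross → cell block B.
4. engineer I and reactor-core I cross ← cell block A.
5. engineer I, engineer III, and engineer IV cross → cell block B.
6. reactor-core II crosses ← cell block A.
7. reactor-core I and reactor-core II cross → cell block B.
8. reactor-core I crosses ← cell block A.
9. reactor-core I, reactor-core III, and reactor-core IV cross → cell block B.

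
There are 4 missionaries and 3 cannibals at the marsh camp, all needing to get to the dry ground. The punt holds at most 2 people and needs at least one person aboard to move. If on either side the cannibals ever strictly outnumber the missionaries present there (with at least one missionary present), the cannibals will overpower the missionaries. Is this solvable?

1. 2 cannibals → the dry ground.  (the marsh camp: 4M 1C; the dry ground: 0M 2C)
2. 1 cannibal ← the marsh camp.  (the marsh camp: 4M 2C; the dry ground: 0M 1C)
3. 2 cannibals → the dry ground.  (the marsh camp: 4M 0C; the dry ground: 0M 3C)
4. 1 cannibal ← the marsh camp.  (the marsh camp: 4M 1C; the dry ground: 0M 2C)
5. 2 missionaries → the dry ground.  (the marsh camp: 2M 1C; the dry ground: 2M 2C)
6. 1 cannibal ← the marsh camp.  (the marsh camp: 2M 2C; the dry ground: 2M 1C)
7. 1 missionary and 1 cannibal → the dry ground.  (the marsh camp: 1M 1C; the dry ground: 3M 2C)
8. 1 missionary ← the marsh camp.  (the marsh camp: 2M 1C; the dry ground: 2M 2C)
9. 1 missionary and 1 cannibal → the dry ground.  (the marsh camp: 1M 0C; the dry ground: 3M 3C)
10. 1 cannibal ← the marsh camp.  (the marsh camp: 1M 1C; the dry ground: 3M 2C)
11. 1 missionary and 1 cannibal → the dry ground.  (the marsh camp: 0M 0C; the dry ground: 4M 3C)

Yes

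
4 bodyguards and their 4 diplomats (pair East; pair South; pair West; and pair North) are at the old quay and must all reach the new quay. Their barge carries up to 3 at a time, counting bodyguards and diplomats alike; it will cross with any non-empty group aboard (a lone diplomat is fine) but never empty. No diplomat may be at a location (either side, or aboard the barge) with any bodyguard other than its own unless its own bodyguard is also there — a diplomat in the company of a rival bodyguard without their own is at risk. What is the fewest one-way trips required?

9

Counting alone: each trip to the new quay takes at most 3 across and each return brings at least 1 back, so after t trips out (and t−1 returns) at most 3t − (t−1) of the 8 are across; that first reaches 8 at t = 4, so at least 7 crossings are needed.
The safety rule pushes this higher. Following every safe sequence of crossings, the most of the 8 that can be at the new quay as the barge arrives there on crossing 7 is 7 — never all 8.
So no plan with fewer than 9 crossings exists, and this one achieves 9:
1. bodyguard East and diplomat East cross → the new quay.
2. bodyguard East crosses ← the old quay.
3. bodyguard East, bodyguard South, and diplomat South cross → the new quay.
4. bodyguard East and diplomat East cross ← the old quay.
5. bodyguard East, bodyguard North, and bodyguard West cross → the new quay.
6. diplomat South crosses ← the old quay.
7. diplomat East and diplomat South cross → the new quay.
8. diplomat East crosses ← the old quay.
9. diplomat East, diplomat North, and diplomat West cross → the new quay.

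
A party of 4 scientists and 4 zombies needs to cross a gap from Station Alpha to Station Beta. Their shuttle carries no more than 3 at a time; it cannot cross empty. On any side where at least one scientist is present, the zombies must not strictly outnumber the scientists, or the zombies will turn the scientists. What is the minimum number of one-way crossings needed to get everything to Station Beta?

Counting alone: each trip to Station Beta takes at most 3 across and each return brings at least 1 back, so after t trips out (and t−1 returns) at most 3t − (t−1) of the 8 are across; that first reaches 8 at t = 4, so at least 7 crossings are needed.
The safety rule pushes this higher. Following every safe sequence of crossings, the most of the 8 that can be at Station Beta as the shuttle arrives there on crossing 7 is 7 — never all 8.
So no plan with fewer than 9 crossings exists, and this one achieves 9:
1. 2 zombies → Station Beta.  (Station Alpha: 4S 2Z; Station Beta: 0S 2Z)
2. 1 zombie ← Station Alpha.  (Station Alpha: 4S 3Z; Station Beta: 0S 1Z)
3. 3 zombies → Station Beta.  (Station Alpha: 4S 0Z; Station Beta: 0S 4Z)
4. 1 zombie ← Station Alpha.  (Station Alpha: 4S 1Z; Station Beta: 0S 3Z)
5. 3 scientists → Station Beta.  (Station Alpha: 1S 1Z; Station Beta: 3S 3Z)
6. 1 scientist and 1 zombie ← Station Alpha.  (Station Alpha: 2S 2Z; Station Beta: 2S 2Z)
7. 2 scientists → Station Beta.  (Station Alpha: 0S 2Z; Station Beta: 4S 2Z)
8. 1 zombie ← Station Alpha.  (Station Alpha: 0S 3Z; Station Beta: 4S 1Z)
9. 3 zombies → Station Beta.  (Station Alpha: 0S 0Z; Station Beta: 4S 4Z)

9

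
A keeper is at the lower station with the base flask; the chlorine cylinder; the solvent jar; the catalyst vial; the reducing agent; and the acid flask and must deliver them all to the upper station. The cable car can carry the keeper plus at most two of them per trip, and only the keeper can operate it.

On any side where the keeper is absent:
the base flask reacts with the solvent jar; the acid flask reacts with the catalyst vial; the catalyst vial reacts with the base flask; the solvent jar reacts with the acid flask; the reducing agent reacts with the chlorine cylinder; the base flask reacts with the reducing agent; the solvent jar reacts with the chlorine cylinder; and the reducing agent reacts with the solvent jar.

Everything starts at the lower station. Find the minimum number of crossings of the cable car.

Whatever the first load, the items left behind include a forbidden pair without the keeper. No opening move is safe, so no plan exists.

impossible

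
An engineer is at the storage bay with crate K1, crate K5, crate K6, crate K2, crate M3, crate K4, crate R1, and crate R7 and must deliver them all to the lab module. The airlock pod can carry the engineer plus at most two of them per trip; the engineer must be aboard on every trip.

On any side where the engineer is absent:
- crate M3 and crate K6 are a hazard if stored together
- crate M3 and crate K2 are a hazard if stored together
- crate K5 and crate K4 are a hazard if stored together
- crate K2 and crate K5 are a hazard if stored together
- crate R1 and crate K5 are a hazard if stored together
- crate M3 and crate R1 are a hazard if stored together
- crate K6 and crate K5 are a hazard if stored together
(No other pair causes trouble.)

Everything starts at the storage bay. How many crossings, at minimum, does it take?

Counting alone: the engineer can take at most 2 across per trip to the lab module, so moving all 8 needs at least 4 loaded trips out, with a return between consecutive ones — at least 7 crossings.
The safety rule pushes this higher. Following every safe sequence of crossings, the most of the 8 that can be at the lab module as the airlock pod arrives there on crossing 7 is 6 — never all 8.
So no plan with fewer than 9 crossings exists, and this one achieves 9:
1. Engineer goes to the lab module with crate K5 and crate M3.
2. Engineer goes back to the storage bay alone.
3. Engineer goes to the lab module with crate K1 and crate R7.
4. Engineer goes back to the storage bay alone.
5. Engineer goes to the lab module with crate K2 and crate K6.
6. Engineer goes back to the storage bay with crate K5 and crate M3.
7. Engineer goes to the lab module with crate K4 and crate R1.
8. Engineer goes back to the storage bay alone.
9. Engineer goes to the lab module with crate K5 and crate M3.

9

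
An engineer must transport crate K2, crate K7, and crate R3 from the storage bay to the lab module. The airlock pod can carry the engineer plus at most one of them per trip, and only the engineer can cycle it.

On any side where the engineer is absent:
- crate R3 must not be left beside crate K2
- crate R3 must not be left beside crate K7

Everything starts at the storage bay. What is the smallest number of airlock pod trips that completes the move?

Counting alone: the engineer can take at most 1 across per trip to the lab module, so moving all 3 needs at least 3 loaded trips out, with a return between consecutive ones — at least 5 crossings.
The safety rule pushes this higher. Following every safe sequence of crossings, the most of the 3 that can be at the lab module as the airlock pod arrives there on crossing 5 is 2 — never all 3.
So no plan with fewer than 7 crossings exists, and this one achieves 7:
1. Engineer goes to the lab module with crate R3.
2. Engineer goes back to the storage bay alone.
3. Engineer goes to the lab module with crate K2.
4. Engineer goes back to the storage bay with crate R3.
5. Engineer goes to the lab module with crate K7.
6. Engineer goes back to the storage bay alone.
7. Engineer goes to the lab module with crate R3.

7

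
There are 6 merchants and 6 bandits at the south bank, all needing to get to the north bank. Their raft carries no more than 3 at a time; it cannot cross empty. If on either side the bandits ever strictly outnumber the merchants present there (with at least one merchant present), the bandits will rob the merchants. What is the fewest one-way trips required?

Following every safe sequence of crossings from the start, the most of the 12 that can be at the north bank as the raft arrives there on crossings 1, 3, 5 is 3, 5, 6 respectively; the best ever achieved is 6 of 12.
From crossing 7 on, no configuration arises that was not already reachable earlier: only 17 distinct safe configurations (who is on which side, and where the raft is) can ever be reached, none of them has everyone across, and every continuation just revisits them. They are: 0 merchants + 0 bandits across (raft back at the start); 0 merchants + 1 bandit across (raft there); 0 merchants + 1 bandit across (raft back at the start); 0 merchants + 2 bandits across (raft there); 0 merchants + 2 bandits across (raft back at the start); 0 merchants + 3 bandits across (raft there); 0 merchants + 3 bandits across (raft back at the start); 0 merchants + 4 bandits across (raft there); 0 merchants + 4 bandits across (raft back at the start); 0 merchants + 5 bandits across (raft there); 0 merchants + 5 bandits across (raft back at the start); 0 merchants + 6 bandits across (raft there); 1 merchant + 1 bandit across (raft there); 1 merchant + 1 bandit across (raft back at the start); 2 merchants + 2 bandits across (raft there); 2 merchants + 2 bandits across (raft back at the start); 3 merchants + 3 bandits across (raft there). So no valid plan exists.

impossible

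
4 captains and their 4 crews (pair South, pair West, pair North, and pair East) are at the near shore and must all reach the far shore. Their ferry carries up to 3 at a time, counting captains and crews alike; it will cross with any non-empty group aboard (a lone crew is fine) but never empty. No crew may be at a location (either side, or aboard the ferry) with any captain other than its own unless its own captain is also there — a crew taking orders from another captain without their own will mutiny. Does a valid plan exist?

Yes

1. captain South and crew South cross → the far shore.
2. captain South crosses ← the near shore.
3. captain South, captain West, and crew West cross → the far shore.
4. captain South and crew South cross ← the near shore.
5. captain East, captain North, and captain South cross → the far shore.
6. crew West crosses ← the near shore.
7. crew South and crew West cross → the far shore.
8. crew South crosses ← the near shore.
9. crew East, crew North, and crew South cross → the far shore.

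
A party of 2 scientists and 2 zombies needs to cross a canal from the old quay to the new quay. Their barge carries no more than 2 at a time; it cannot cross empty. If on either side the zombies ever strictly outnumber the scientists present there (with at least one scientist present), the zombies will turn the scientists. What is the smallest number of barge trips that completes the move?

5

Counting alone: each trip to the new quay takes at most 2 across and each return brings at least 1 back, so after t trips out (and t−1 returns) at most 2t − (t−1) of the 4 are across; that first reaches 4 at t = 3, so at least 5 crossings are needed.
The plan below uses exactly 5 crossings, so it is optimal:
1. 2 zombies → the new quay.  (the old quay: 2S 0Z; the new quay: 0S 2Z)
2. 1 zombie ← the old quay.  (the old quay: 2S 1Z; the new quay: 0S 1Z)
3. 2 scientists → the new quay.  (the old quay: 0S 1Z; the new quay: 2S 1Z)
4. 1 zombie ← the old quay.  (the old quay: 0S 2Z; the new quay: 2S 0Z)
5. 2 zombies → the new quay.  (the old quay: 0S 0Z; the new quay: 2S 2Z)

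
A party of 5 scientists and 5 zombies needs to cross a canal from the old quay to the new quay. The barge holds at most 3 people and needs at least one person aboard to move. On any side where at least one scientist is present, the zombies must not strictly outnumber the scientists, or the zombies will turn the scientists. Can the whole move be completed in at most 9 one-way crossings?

No

Counting alone: each trip to the new quay takes at most 3 across and each return brings at least 1 back, so after t trips out (and t−1 returns) at most 3t − (t−1) of the 10 are across; that first reaches 10 at t = 5, so at least 9 crossings are needed.
The safety rule pushes this higher. Following every safe sequence of crossings, the most of the 10 that can be at the new quay as the barge arrives there on crossing 9 is 9 — never all 10.
So the move cannot be finished within 9 crossings. (The shortest complete plan takes 11:)
1. 2 zombies → the new quay.  (the old quay: 5S 3Z; the new quay: 0S 2Z)
2. 1 zombie ← the old quay.  (the old quay: 5S 4Z; the new quay: 0S 1Z)
3. 3 zombies → the new quay.  (the old quay: 5S 1Z; the new quay: 0S 4Z)
4. 1 zombie ← the old quay.  (the old quay: 5S 2Z; the new quay: 0S 3Z)
5. 3 scientists → the new quay.  (the old quay: 2S 2Z; the new quay: 3S 3Z)
6. 1 scientist and 1 zombie ← the old quay.  (the old quay: 3S 3Z; the new quay: 2S 2Z)
7. 3 scientists → the new quay.  (the old quay: 0S 3Z; the new quay: 5S 2Z)
8. 1 zombie ← the old quay.  (the old quay: 0S 4Z; the new quay: 5S 1Z)
9. 2 zombies → the new quay.  (the old quay: 0S 2Z; the new quay: 5S 3Z)
10. 1 zombie ← the old quay.  (the old quay: 0S 3Z; the new quay: 5S 2Z)
11. 3 zombies → the new quay.  (the old quay: 0S 0Z; the new quay: 5S 5Z)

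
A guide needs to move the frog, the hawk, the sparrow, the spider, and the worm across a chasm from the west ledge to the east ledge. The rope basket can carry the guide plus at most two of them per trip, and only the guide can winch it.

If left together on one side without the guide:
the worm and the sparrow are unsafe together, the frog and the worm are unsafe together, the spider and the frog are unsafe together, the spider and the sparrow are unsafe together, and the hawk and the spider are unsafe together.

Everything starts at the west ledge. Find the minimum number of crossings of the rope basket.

Counting alone: the guide can take at most 2 across per trip to the east ledge, so moving all 5 needs at least 3 loaded trips out, with a return between consecutive ones — at least 5 crossings.
The safety rule pushes this higher. Following every safe sequence of crossings, the most of the 5 that can be at the east ledge as the rope basket arrives there on crossing 5 is 4 — never all 5.
So no plan with fewer than 7 crossings exists, and this one achieves 7:
1. Guide goes to the east ledge with the spider and the worm.
2. Guide goes back to the west ledge alone.
3. Guide goes to the east ledge with the frog.
4. Guide goes back to the west ledge with the spider and the worm.
5. Guide goes to the east ledge with the hawk and the sparrow.
6. Guide goes back to the west ledge alone.
7. Guide goes to the east ledge with the spider and the worm.

7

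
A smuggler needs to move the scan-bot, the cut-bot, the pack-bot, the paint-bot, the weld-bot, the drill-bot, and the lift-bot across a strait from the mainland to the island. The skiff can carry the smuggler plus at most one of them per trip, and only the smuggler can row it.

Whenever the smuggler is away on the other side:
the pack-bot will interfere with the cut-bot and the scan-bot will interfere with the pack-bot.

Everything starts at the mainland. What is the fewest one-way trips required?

Counting alone: the smuggler can take at most 1 across per trip to the island, so moving all 7 needs at least 7 loaded trips out, with a return between consecutive ones — at least 13 crossings.
The safety rule pushes this higher. Following every safe sequence of crossings, the most of the 7 that can be at the island as the skiff arrives there on crossing 13 is 6 — never all 7.
So no plan with fewer than 15 crossings exists, and this one achieves 15:
1. Smuggler goes to the island with the pack-bot.  [the mainland: the cut-bot, the drill-bot, the lift-bot, the paint-bot, the scan-bot, the weld-bot | the island: the pack-bot]
2. Smuggler goes back to the mainland alone.  [the mainland: the cut-bot, the drill-bot, the lift-bot, the paint-bot, the scan-bot, the weld-bot | the island: the pack-bot]
3. Smuggler goes to the island with the scan-bot.  [the mainland: the cut-bot, the drill-bot, the lift-bot, the paint-bot, the weld-bot | the island: the pack-bot, the scan-bot]
4. Smuggler goes back to the mainland with the pack-bot.  [the mainland: the cut-bot, the drill-bot, the lift-bot, the pack-bot, the paint-bot, the weld-bot | the island: the scan-bot]
5. Smuggler goes to the island with the cut-bot.  [the mainland: the drill-bot, the lift-bot, the pack-bot, the paint-bot, the weld-bot | the island: the cut-bot, the scan-bot]
6. Smuggler goes back to the mainland alone.  [the mainland: the drill-bot, the lift-bot, the pack-bot, the paint-bot, the weld-bot | the island: the cut-bot, the scan-bot]
7. Smuggler goes to the island with the paint-bot.  [the mainland: the drill-bot, the lift-bot, the pack-bot, the weld-bot | the island: the cut-bot, the paint-bot, the scan-bot]
8. Smuggler goes back to the mainland alone.  [the mainland: the drill-bot, the lift-bot, the pack-bot, the weld-bot | the island: the cut-bot, the paint-bot, the scan-bot]
9. Smuggler goes to the island with the weld-bot.  [the mainland: the drill-bot, the lift-bot, the pack-bot | the island: the cut-bot, the paint-bot, the scan-bot, the weld-bot]
10. Smuggler goes back to the mainland alone.  [the mainland: the drill-bot, the lift-bot, the pack-bot | the island: the cut-bot, the paint-bot, the scan-bot, the weld-bot]
11. Smuggler goes to the island with the drill-bot.  [the mainland: the lift-bot, the pack-bot | the island: the cut-bot, the drill-bot, the paint-bot, the scan-bot, the weld-bot]
12. Smuggler goes back to the mainland alone.  [the mainland: the lift-bot, the pack-bot | the island: the cut-bot, the drill-bot, the paint-bot, the scan-bot, the weld-bot]
13. Smuggler goes to the island with the lift-bot.  [the mainland: the pack-bot | the island: the cut-bot, the drill-bot, the lift-bot, the paint-bot, the scan-bot, the weld-bot]
14. Smuggler goes back to the mainland alone.  [the mainland: the pack-bot | the island: the cut-bot, the drill-bot, the lift-bot, the paint-bot, the scan-bot, the weld-bot]
15. Smuggler goes to the island with the pack-bot.  [the mainland: — | the island: the cut-bot, the drill-bot, the lift-bot, the pack-bot, the paint-bot, the scan-bot, the weld-bot]

15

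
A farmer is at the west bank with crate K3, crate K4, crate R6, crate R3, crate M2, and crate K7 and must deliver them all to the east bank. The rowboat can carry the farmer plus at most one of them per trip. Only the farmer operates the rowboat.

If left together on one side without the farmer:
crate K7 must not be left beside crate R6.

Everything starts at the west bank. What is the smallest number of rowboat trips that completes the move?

11

Counting alone: the farmer can take at most 1 across per trip to the east bank, so moving all 6 needs at least 6 loaded trips out, with a return between consecutive ones — at least 11 crossings.
The plan below uses exactly 11 crossings, so it is optimal:
1. Farmer goes to the east bank with crate R6.  [the west bank: crate K3, crate K4, crate K7, crate M2, crate R3 | the east bank: crate R6]
2. Farmer goes back to the west bank alone.  [the west bank: crate K3, crate K4, crate K7, crate M2, crate R3 | the east bank: crate R6]
3. Farmer goes to the east bank with crate K3.  [the west bank: crate K4, crate K7, crate M2, crate R3 | the east bank: crate K3, crate R6]
4. Farmer goes back to the west bank alone.  [the west bank: crate K4, crate K7, crate M2, crate R3 | the east bank: crate K3, crate R6]
5. Farmer goes to the east bank with crate K4.  [the west bank: crate K7, crate M2, crate R3 | the east bank: crate K3, crate K4, crate R6]
6. Farmer goes back to the west bank alone.  [the west bank: crate K7, crate M2, crate R3 | the east bank: crate K3, crate K4, crate R6]
7. Farmer goes to the east bank with crate R3.  [the west bank: crate K7, crate M2 | the east bank: crate K3, crate K4, crate R3, crate R6]
8. Farmer goes back to the west bank alone.  [the west bank: crate K7, crate M2 | the east bank: crate K3, crate K4, crate R3, crate R6]
9. Farmer goes to the east bank with crate M2.  [the west bank: crate K7 | the east bank: crate K3, crate K4, crate M2, crate R3, crate R6]
10. Farmer goes back to the west bank alone.  [the west bank: crate K7 | the east bank: crate K3, crate K4, crate M2, crate R3, crate R6]
11. Farmer goes to the east bank with crate K7.  [the west bank: — | the east bank: crate K3, crate K4, crate K7, crate M2, crate R3, crate R6]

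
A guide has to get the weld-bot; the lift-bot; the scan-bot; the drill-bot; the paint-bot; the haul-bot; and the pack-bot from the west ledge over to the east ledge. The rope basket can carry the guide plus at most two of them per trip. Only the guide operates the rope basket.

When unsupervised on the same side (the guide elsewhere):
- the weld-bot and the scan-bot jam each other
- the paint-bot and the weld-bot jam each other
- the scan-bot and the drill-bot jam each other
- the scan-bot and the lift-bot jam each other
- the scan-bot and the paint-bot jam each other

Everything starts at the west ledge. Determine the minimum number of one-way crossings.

Counting alone: the guide can take at most 2 across per trip to the east ledge, so moving all 7 needs at least 4 loaded trips out, with a return between consecutive ones — at least 7 crossings.
The safety rule pushes this higher. Following every safe sequence of crossings, the most of the 7 that can be at the east ledge as the rope basket arrives there on crossings 7, 9 is 5, 6 respectively — never all 7.
So no plan with fewer than 11 crossings exists, and this one achieves 11:
1. Guide goes to the east ledge with the scan-bot and the weld-bot.  [the west ledge: the drill-bot, the haul-bot, the lift-bot, the pack-bot, the paint-bot | the east ledge: the scan-bot, the weld-bot]
2. Guide goes back to the west ledge with the weld-bot.  [the west ledge: the drill-bot, the haul-bot, the lift-bot, the pack-bot, the paint-bot, the weld-bot | the east ledge: the scan-bot]
3. Guide goes to the east ledge with the lift-bot and the weld-bot.  [the west ledge: the drill-bot, the haul-bot, the pack-bot, the paint-bot | the east ledge: the lift-bot, the scan-bot, the weld-bot]
4. Guide goes back to the west ledge with the scan-bot.  [the west ledge: the drill-bot, the haul-bot, the pack-bot, the paint-bot, the scan-bot | the east ledge: the lift-bot, the weld-bot]
5. Guide goes to the east ledge with the drill-bot and the scan-bot.  [the west ledge: the haul-bot, the pack-bot, the paint-bot | the east ledge: the drill-bot, the lift-bot, the scan-bot, the weld-bot]
6. Guide goes back to the west ledge with the scan-bot.  [the west ledge: the haul-bot, the pack-bot, the paint-bot, the scan-bot | the east ledge: the drill-bot, the lift-bot, the weld-bot]
7. Guide goes to the east ledge with the haul-bot and the scan-bot.  [the west ledge: the pack-bot, the paint-bot | the east ledge: the drill-bot, the haul-bot, the lift-bot, the scan-bot, the weld-bot]
8. Guide goes back to the west ledge with the scan-bot.  [the west ledge: the pack-bot, the paint-bot, the scan-bot | the east ledge: the drill-bot, the haul-bot, the lift-bot, the weld-bot]
9. Guide goes to the east ledge with the pack-bot and the scan-bot.  [the west ledge: the paint-bot | the east ledge: the drill-bot, the haul-bot, the lift-bot, the pack-bot, the scan-bot, the weld-bot]
10. Guide goes back to the west ledge with the scan-bot.  [the west ledge: the paint-bot, the scan-bot | the east ledge: the drill-bot, the haul-bot, the lift-bot, the pack-bot, the weld-bot]
11. Guide goes to the east ledge with the paint-bot and the scan-bot.  [the west ledge: — | the east ledge: the drill-bot, the haul-bot, the lift-bot, the pack-bot, the paint-bot, the scan-bot, the weld-bot]

11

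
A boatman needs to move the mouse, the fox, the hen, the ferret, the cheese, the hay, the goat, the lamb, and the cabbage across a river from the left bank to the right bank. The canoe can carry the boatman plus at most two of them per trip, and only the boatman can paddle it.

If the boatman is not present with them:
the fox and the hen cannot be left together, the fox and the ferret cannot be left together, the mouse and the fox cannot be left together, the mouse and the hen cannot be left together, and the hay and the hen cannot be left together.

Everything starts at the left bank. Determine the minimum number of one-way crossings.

Counting alone: the boatman can take at most 2 across per trip to the right bank, so moving all 9 needs at least 5 loaded trips out, with a return between consecutive ones — at least 9 crossings.
The safety rule pushes this higher. Following every safe sequence of crossings, the most of the 9 that can be at the right bank as the canoe arrives there on crossings 9, 11, 13 is 6, 7, 8 respectively — never all 9.
So no plan with fewer than 15 crossings exists, and this one achieves 15:
1. Boatman goes to the right bank with the fox and the hen.  [the left bank: the cabbage, the cheese, the ferret, the goat, the hay, the lamb, the mouse | the right bank: the fox, the hen]
2. Boatman goes back to the left bank with the fox.  [the left bank: the cabbage, the cheese, the ferret, the fox, the goat, the hay, the lamb, the mouse | the right bank: the hen]
3. Boatman goes to the right bank with the ferret and the mouse.  [the left bank: the cabbage, the cheese, the fox, the goat, the hay, the lamb | the right bank: the ferret, the hen, the mouse]
4. Boatman goes back to the left bank with the mouse.  [the left bank: the cabbage, the cheese, the fox, the goat, the hay, the lamb, the mouse | the right bank: the ferret, the hen]
5. Boatman goes to the right bank with the cheese and the mouse.  [the left bank: the cabbage, the fox, the goat, the hay, the lamb | the right bank: the cheese, the ferret, the hen, the mouse]
6. Boatman goes back to the left bank with the mouse.  [the left bank: the cabbage, the fox, the goat, the hay, the lamb, the mouse | the right bank: the cheese, the ferret, the hen]
7. Boatman goes to the right bank with the hay and the mouse.  [the left bank: the cabbage, the fox, the goat, the lamb | the right bank: the cheese, the ferret, the hay, the hen, the mouse]
8. Boatman goes back to the left bank with the hen.  [the left bank: the cabbage, the fox, the goat, the hen, the lamb | the right bank: the cheese, the ferret, the hay, the mouse]
9. Boatman goes to the right bank with the fox and the goat.  [the left bank: the cabbage, the hen, the lamb | the right bank: the cheese, the ferret, the fox, the goat, the hay, the mouse]
10. Boatman goes back to the left bank with the fox.  [the left bank: the cabbage, the fox, the hen, the lamb | the right bank: the cheese, the ferret, the goat, the hay, the mouse]
11. Boatman goes to the right bank with the fox and the lamb.  [the left bank: the cabbage, the hen | the right bank: the cheese, the ferret, the fox, the goat, the hay, the lamb, the mouse]
12. Boatman goes back to the left bank with the fox.  [the left bank: the cabbage, the fox, the hen | the right bank: the cheese, the ferret, the goat, the hay, the lamb, the mouse]
13. Boatman goes to the right bank with the cabbage and the fox.  [the left bank: the hen | the right bank: the cabbage, the cheese, the ferret, the fox, the goat, the hay, the lamb, the mouse]
14. Boatman goes back to the left bank with the fox.  [the left bank: the fox, the hen | the right bank: the cabbage, the cheese, the ferret, the goat, the hay, the lamb, the mouse]
15. Boatman goes to the right bank with the fox and the hen.  [the left bank: — | the right bank: the cabbage, the cheese, the ferret, the fox, the goat, the hay, the hen, the lamb, the mouse]

15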